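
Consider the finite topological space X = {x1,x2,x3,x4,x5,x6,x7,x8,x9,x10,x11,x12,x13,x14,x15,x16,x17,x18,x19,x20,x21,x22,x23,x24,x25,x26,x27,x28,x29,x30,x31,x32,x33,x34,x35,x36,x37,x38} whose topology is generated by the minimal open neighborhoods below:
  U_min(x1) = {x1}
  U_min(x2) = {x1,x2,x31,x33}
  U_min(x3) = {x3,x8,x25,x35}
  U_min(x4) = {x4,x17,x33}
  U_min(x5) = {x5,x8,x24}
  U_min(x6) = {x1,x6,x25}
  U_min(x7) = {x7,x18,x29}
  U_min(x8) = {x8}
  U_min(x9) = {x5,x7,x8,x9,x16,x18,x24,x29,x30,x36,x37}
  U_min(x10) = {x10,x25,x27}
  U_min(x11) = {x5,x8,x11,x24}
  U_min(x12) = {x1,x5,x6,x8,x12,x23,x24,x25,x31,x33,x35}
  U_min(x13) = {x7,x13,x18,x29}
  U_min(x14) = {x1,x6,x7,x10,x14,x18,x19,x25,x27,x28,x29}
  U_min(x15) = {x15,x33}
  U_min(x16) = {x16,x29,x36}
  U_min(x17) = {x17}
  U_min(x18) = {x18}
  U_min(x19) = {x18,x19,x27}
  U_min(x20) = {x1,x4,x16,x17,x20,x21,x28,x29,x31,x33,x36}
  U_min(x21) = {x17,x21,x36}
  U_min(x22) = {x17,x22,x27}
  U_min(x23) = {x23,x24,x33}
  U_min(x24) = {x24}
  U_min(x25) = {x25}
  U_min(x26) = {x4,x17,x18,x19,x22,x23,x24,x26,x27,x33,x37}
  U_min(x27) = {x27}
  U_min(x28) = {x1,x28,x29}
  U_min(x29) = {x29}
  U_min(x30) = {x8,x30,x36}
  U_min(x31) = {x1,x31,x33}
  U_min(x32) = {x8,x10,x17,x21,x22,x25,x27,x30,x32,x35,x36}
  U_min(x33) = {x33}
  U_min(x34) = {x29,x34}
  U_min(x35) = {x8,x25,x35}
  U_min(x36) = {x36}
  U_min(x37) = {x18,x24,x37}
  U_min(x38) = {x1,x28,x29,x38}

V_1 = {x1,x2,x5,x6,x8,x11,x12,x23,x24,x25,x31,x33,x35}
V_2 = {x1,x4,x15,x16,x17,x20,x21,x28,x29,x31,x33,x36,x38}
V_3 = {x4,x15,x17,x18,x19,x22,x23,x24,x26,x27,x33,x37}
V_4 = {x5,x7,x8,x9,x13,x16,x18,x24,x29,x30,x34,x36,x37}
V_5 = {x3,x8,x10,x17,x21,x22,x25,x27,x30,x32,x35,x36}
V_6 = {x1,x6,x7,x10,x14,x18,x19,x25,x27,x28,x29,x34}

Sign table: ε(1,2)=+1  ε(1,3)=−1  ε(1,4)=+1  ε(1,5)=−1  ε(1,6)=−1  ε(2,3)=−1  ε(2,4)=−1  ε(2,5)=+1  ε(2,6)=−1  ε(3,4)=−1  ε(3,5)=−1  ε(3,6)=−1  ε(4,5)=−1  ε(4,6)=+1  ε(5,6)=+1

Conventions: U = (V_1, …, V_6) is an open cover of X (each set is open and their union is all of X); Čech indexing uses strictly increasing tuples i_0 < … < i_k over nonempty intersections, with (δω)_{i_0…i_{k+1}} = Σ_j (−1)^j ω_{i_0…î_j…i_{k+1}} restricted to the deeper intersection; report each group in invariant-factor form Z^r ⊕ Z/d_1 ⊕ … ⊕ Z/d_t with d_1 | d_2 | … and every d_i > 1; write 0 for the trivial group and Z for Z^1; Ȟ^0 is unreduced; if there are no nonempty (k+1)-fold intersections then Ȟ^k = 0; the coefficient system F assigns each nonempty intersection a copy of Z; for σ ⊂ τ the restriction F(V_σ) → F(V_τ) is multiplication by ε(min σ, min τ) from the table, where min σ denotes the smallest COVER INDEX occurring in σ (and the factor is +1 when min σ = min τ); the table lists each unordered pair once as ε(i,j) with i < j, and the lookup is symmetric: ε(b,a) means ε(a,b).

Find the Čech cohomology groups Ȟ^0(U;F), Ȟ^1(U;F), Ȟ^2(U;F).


cover nerve:
  V12={x1,x31,x33} V13={x23,x24,x33} V14={x5,x8,x24} V15={x8,x25,x35} V16={x1,x6,x25} V23={x4,x15,x17,x33} V24={x16,x29,x36} V25={x17,x21,x36} V26={x1,x28,x29} V34={x18,x24,x37} V35={x17,x22,x27} V36={x18,x19,x27} V45={x8,x30,x36} V46={x7,x18,x29,x34} V56={x10,x25,x27}
  V123={x33} V126={x1} V134={x24} V145={x8} V156={x25} V235={x17} V245={x36} V246={x29} V346={x18} V356={x27}
C dims 6,15,10; δ0: rk 6, SNF 1^5·2; δ1: rk 9, SNF 1^9
Ȟ^0: (6−6)−0=0 ⇒ 0
Ȟ^1: (15−9)−6=0 plus torsion [2] ⇒ Z/2
Ȟ^2: (10−0)−9=1 ⇒ Z

Ȟ^0 ≅ 0, Ȟ^1 ≅ Z/2, Ȟ^2 ≅ Z


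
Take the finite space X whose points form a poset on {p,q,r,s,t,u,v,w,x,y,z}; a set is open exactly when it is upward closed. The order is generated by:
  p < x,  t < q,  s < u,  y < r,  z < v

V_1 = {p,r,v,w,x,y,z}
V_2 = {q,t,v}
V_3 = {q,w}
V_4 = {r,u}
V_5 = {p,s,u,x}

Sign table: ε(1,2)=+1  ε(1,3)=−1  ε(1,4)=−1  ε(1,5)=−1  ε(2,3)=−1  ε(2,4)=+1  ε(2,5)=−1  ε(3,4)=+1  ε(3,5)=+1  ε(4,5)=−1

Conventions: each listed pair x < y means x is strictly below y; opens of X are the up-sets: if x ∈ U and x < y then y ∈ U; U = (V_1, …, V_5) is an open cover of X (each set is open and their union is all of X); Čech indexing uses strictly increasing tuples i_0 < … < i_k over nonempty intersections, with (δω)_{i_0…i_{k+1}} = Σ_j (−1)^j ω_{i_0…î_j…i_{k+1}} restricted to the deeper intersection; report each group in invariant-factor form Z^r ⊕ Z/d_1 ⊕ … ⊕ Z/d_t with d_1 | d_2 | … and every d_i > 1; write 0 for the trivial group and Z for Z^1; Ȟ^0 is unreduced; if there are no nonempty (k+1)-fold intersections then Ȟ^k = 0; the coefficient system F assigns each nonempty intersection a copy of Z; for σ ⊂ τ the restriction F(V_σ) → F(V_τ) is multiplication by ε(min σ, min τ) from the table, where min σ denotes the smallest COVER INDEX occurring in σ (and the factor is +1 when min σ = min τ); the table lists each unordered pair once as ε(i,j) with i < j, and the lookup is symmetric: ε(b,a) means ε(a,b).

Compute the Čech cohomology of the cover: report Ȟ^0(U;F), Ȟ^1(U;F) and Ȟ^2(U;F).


nonempty overlaps:
  V12={v} V13={w} V14={r} V15={p,x} V23={q} V45={u}
C dims 5,6; δ0: rk 5, SNF 1^4·2
degree 0: 5−5−0 = 0 → Ȟ^0 ≅ 0
degree 1: 6−0−5 = 1 plus torsion [2] → Ȟ^1 ≅ Z ⊕ Z/2
degree 2: 0−0−0 = 0 → Ȟ^2 ≅ 0

Ȟ^0(U;F) ≅ 0, Ȟ^1(U;F) ≅ Z ⊕ Z/2, Ȟ^2(U;F) ≅ 0


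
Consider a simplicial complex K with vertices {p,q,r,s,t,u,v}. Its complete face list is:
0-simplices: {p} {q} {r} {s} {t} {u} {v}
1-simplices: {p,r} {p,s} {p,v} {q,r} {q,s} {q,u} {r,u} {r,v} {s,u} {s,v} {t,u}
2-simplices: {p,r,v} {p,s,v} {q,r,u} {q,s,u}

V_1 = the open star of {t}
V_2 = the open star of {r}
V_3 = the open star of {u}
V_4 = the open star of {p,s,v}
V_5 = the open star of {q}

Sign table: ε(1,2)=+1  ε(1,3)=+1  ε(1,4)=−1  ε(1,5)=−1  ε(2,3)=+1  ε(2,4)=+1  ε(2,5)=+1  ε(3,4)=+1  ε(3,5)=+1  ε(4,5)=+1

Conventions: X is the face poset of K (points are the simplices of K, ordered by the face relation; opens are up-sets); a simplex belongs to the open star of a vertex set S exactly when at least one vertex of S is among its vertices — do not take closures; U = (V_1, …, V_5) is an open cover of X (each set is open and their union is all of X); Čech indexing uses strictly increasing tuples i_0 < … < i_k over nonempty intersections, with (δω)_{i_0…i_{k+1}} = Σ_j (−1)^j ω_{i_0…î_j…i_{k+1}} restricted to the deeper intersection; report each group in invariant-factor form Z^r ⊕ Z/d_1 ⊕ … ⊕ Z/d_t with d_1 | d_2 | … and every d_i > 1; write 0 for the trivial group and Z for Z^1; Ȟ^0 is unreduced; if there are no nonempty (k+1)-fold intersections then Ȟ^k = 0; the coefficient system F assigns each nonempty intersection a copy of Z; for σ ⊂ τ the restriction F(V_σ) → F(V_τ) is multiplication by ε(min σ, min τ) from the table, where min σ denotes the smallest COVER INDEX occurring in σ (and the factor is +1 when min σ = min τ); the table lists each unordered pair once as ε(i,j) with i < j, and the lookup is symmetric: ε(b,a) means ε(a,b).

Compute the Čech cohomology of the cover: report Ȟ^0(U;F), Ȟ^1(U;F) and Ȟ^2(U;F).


Ȟ^0 ≅ Z, Ȟ^1 ≅ Z, Ȟ^2 ≅ 0

nonempty intersections:
  V1={{t},{t,u}} V2={{r},{p,r},{q,r},{r,u},{r,v},{p,r,v},{q,r,u}} V3={{u},{q,u},{r,u},{s,u},{t,u},{q,r,u},{q,s,u}} V4={{p},{s},{v},{p,r},{p,s},{p,v},{q,s},{r,v},{s,u},{s,v},{p,r,v},{p,s,v},{q,s,u}} V5={{q},{q,r},{q,s},{q,u},{q,r,u},{q,s,u}}
  V13={{t,u}} V23={{r,u},{q,r,u}} V24={{p,r},{r,v},{p,r,v}} V25={{q,r},{q,r,u}} V34={{s,u},{q,s,u}} V35={{q,u},{q,r,u},{q,s,u}} V45={{q,s},{q,s,u}}
  V235={{q,r,u}} V345={{q,s,u}}
C dims 5,7,2; δ0: rk 4, SNF 1^4; δ1: rk 2, SNF 1^2
Ȟ^0: (5−4)−0=1 ⇒ Z
Ȟ^1: (7−2)−4=1 ⇒ Z
Ȟ^2: (2−0)−2=0 ⇒ 0


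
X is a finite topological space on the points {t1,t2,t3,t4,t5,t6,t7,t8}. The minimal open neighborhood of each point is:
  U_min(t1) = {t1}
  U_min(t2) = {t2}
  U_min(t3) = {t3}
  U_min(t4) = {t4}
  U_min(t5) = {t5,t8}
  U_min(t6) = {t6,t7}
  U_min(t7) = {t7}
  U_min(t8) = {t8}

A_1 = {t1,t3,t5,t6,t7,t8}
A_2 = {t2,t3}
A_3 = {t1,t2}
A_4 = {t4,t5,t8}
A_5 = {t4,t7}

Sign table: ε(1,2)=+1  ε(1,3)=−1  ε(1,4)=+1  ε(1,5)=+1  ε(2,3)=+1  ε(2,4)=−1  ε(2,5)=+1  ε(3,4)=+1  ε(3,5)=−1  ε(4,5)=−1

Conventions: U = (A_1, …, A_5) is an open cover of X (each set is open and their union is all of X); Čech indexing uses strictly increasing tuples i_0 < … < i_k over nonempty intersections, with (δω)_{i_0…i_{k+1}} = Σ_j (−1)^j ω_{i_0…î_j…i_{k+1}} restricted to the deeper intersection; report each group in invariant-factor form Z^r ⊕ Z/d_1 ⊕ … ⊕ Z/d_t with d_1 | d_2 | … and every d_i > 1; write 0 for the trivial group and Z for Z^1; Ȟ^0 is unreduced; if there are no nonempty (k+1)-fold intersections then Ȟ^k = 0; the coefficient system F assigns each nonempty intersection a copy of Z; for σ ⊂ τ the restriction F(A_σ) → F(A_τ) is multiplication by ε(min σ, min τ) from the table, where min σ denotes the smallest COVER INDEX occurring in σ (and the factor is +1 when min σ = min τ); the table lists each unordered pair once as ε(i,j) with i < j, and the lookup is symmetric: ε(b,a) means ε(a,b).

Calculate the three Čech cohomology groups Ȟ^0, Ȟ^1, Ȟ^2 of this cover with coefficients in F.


Ȟ^0 ≅ 0, Ȟ^1 ≅ Z ⊕ Z/2, Ȟ^2 ≅ 0

intersection data:
  A12={t3} A13={t1} A14={t5,t8} A15={t7} A23={t2} A45={t4}
C dims 5,6; δ0: rk 5, SNF 1^4·2
Ȟ^0 = (5 − 5) − 0 = 0, so Ȟ^0 ≅ 0
Ȟ^1 = (6 − 0) − 5 = 1 plus torsion [2], so Ȟ^1 ≅ Z ⊕ Z/2
Ȟ^2 = (0 − 0) − 0 = 0, so Ȟ^2 ≅ 0


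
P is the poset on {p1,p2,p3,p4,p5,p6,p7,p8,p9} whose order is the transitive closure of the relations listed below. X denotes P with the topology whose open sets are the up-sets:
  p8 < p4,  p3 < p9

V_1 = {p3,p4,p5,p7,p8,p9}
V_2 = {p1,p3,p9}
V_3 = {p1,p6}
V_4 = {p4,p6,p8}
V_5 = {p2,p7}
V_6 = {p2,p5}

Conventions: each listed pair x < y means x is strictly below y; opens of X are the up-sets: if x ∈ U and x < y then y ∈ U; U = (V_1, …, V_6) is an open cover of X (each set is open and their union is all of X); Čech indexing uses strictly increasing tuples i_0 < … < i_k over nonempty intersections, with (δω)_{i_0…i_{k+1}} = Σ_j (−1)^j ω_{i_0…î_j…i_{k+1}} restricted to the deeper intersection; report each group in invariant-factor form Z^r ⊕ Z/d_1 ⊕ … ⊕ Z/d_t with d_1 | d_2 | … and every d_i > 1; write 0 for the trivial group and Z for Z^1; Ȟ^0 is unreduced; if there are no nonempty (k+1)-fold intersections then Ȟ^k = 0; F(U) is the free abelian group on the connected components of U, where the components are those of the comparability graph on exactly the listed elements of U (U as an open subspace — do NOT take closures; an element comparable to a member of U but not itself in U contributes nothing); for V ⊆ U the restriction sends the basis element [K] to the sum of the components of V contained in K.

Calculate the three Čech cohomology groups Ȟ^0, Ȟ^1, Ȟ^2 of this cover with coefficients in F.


nonempty overlaps:
  V12={p3,p9} V14={p4,p8} V15={p7} V16={p5} V23={p1} V34={p6} V56={p2}
components per intersection:
  V1: {p3,p9} {p4,p8} {p5} {p7}
  V2: {p1} {p3,p9}
  V3: {p1} {p6}
  V4: {p4,p8} {p6}
  V5: {p2} {p7}
  V6: {p2} {p5}
  V12: {p3,p9}
  V14: {p4,p8}
  V15: {p7}
  V16: {p5}
  V23: {p1}
  V34: {p6}
  V56: {p2}
C dims 14,7; δ0: rk 7, SNF 1^7
degree 0: 14−7−0 = 7 → Ȟ^0 ≅ Z^7
degree 1: 7−0−7 = 0 → Ȟ^1 ≅ 0
degree 2: 0−0−0 = 0 → Ȟ^2 ≅ 0

Ȟ^0 ≅ Z^7,  Ȟ^1 ≅ 0,  Ȟ^2 ≅ 0


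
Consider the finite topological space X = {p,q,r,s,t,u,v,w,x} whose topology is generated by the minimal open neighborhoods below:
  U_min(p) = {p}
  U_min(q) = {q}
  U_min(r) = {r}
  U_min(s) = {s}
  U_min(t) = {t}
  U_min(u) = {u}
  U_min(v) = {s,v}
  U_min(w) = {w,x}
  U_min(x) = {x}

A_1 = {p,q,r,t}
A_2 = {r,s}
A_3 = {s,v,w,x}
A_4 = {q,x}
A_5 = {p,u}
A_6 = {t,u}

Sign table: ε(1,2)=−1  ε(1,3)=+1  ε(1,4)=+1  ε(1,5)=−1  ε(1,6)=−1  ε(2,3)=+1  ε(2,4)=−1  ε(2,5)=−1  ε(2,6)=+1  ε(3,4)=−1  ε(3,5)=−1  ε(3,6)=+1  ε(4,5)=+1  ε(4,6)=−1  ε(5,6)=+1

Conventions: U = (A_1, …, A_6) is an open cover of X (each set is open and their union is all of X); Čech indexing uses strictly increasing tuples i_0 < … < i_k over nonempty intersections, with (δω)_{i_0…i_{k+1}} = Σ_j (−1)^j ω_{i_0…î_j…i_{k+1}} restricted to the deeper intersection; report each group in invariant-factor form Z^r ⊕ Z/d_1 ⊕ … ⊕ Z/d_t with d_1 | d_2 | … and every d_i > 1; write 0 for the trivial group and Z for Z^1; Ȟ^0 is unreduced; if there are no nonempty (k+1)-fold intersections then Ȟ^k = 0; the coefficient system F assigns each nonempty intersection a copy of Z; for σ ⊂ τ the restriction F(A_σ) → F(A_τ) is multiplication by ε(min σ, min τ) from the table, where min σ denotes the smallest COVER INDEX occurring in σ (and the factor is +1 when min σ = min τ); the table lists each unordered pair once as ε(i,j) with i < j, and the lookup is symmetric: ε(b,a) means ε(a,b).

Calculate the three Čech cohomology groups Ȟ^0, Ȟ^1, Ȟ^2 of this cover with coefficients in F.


nerve of the cover:
  A12={r} A14={q} A15={p} A16={t} A23={s} A34={x} A56={u}
C dims 6,7; δ0: rk 5, SNF 1^5
Ȟ^0 = (6 − 5) − 0 = 1, so Ȟ^0 ≅ Z
Ȟ^1 = (7 − 0) − 5 = 2, so Ȟ^1 ≅ Z^2
Ȟ^2 = (0 − 0) − 0 = 0, so Ȟ^2 ≅ 0

Ȟ^0(U;F) ≅ Z, Ȟ^1(U;F) ≅ Z^2, Ȟ^2(U;F) ≅ 0


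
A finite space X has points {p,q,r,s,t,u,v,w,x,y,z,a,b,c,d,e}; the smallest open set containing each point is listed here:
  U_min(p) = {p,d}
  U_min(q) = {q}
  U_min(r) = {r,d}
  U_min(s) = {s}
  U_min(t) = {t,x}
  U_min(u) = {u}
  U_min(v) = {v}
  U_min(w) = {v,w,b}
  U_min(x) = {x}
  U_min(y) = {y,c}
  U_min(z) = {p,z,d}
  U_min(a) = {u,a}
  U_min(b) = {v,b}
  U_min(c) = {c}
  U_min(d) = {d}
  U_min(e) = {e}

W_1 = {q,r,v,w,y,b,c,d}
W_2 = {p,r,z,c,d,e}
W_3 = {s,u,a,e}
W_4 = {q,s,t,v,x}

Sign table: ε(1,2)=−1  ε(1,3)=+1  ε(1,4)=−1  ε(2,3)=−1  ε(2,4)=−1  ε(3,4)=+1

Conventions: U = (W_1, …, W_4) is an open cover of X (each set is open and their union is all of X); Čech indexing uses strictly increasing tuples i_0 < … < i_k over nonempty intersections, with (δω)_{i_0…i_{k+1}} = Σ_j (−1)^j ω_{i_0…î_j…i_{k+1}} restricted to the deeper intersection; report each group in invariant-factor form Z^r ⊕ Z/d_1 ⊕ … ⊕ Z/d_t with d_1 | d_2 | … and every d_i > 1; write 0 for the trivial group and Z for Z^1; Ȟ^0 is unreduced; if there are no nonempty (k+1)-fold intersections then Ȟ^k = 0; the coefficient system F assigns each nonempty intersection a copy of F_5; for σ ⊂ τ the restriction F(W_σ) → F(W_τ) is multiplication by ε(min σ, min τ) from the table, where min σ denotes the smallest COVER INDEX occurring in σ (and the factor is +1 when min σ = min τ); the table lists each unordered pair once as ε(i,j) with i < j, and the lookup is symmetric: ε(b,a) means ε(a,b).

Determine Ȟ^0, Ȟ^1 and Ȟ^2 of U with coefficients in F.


intersection data:
  W12={r,c,d} W14={q,v} W23={e} W34={s}
C dims 4,4; δ0: rk_F5 4
Ȟ^0 = (4 − 4) − 0 = 0, so Ȟ^0 ≅ 0
Ȟ^1 = (4 − 0) − 4 = 0, so Ȟ^1 ≅ 0
Ȟ^2 = (0 − 0) − 0 = 0, so Ȟ^2 ≅ 0

Ȟ^0 ≅ 0; Ȟ^1 ≅ 0; Ȟ^2 ≅ 0


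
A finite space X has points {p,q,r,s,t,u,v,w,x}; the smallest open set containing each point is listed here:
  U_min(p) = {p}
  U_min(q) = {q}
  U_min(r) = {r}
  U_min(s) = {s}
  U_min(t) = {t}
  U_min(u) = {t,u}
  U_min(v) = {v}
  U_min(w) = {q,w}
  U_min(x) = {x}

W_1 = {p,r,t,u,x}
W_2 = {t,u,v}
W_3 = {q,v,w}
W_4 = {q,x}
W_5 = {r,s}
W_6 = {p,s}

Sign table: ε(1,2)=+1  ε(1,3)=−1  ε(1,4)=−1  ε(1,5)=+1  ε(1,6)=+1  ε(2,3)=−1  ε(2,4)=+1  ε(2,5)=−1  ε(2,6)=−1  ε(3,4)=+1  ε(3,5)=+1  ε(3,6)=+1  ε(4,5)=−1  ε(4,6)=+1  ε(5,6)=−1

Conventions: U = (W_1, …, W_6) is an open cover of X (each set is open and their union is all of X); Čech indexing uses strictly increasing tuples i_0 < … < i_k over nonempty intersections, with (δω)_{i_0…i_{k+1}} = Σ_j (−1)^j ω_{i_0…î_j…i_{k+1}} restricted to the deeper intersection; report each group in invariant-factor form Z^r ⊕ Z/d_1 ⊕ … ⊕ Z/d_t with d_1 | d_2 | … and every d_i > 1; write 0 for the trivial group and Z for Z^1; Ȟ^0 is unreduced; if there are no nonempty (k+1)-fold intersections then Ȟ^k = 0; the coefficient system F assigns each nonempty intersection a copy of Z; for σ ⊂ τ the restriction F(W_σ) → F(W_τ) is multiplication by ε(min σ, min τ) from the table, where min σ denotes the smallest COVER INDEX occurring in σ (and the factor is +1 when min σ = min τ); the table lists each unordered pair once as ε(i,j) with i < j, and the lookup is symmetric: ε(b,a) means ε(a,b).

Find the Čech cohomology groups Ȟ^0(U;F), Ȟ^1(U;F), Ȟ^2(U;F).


cover nerve:
  W12={t,u} W14={x} W15={r} W16={p} W23={v} W34={q} W56={s}
C dims 6,7; δ0: rk 6, SNF 1^5·2
Ȟ^0: (6−6)−0=0 ⇒ 0
Ȟ^1: (7−0)−6=1 plus torsion [2] ⇒ Z ⊕ Z/2
Ȟ^2: (0−0)−0=0 ⇒ 0

Ȟ^0 ≅ 0, Ȟ^1 ≅ Z ⊕ Z/2, Ȟ^2 ≅ 0


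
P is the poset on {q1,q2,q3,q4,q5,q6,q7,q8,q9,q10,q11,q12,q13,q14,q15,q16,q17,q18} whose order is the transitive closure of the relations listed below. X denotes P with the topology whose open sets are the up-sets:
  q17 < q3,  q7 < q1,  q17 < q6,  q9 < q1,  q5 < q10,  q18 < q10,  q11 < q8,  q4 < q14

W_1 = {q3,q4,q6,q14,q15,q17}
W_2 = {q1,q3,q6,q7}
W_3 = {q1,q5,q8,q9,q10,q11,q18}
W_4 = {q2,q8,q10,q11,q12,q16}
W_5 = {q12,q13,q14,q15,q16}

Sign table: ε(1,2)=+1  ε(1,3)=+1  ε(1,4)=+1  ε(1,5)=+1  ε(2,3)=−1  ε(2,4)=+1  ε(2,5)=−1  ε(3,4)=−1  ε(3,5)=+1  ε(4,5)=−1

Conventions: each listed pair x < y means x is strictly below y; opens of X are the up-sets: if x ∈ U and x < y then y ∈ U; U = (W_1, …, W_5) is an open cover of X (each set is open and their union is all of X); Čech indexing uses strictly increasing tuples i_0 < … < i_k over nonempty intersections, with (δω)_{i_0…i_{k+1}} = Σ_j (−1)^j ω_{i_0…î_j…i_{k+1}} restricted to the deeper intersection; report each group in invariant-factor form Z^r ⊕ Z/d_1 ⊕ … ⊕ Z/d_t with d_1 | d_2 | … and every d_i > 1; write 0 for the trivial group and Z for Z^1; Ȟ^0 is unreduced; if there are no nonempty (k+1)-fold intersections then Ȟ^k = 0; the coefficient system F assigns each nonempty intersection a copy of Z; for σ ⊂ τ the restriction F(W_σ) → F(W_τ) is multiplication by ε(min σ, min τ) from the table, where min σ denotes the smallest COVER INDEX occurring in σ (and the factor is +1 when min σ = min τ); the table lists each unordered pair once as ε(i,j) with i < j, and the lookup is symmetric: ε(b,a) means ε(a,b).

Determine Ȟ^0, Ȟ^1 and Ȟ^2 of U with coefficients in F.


nonempty overlaps:
  W12={q3,q6} W15={q14,q15} W23={q1} W34={q8,q10,q11} W45={q12,q16}
C dims 5,5; δ0: rk 5, SNF 1^4·2
degree 0: 5−5−0 = 0 → Ȟ^0 ≅ 0
degree 1: 5−0−5 = 0 plus torsion [2] → Ȟ^1 ≅ Z/2
degree 2: 0−0−0 = 0 → Ȟ^2 ≅ 0

Ȟ^0(U;F) ≅ 0, Ȟ^1(U;F) ≅ Z/2 and Ȟ^2(U;F) ≅ 0


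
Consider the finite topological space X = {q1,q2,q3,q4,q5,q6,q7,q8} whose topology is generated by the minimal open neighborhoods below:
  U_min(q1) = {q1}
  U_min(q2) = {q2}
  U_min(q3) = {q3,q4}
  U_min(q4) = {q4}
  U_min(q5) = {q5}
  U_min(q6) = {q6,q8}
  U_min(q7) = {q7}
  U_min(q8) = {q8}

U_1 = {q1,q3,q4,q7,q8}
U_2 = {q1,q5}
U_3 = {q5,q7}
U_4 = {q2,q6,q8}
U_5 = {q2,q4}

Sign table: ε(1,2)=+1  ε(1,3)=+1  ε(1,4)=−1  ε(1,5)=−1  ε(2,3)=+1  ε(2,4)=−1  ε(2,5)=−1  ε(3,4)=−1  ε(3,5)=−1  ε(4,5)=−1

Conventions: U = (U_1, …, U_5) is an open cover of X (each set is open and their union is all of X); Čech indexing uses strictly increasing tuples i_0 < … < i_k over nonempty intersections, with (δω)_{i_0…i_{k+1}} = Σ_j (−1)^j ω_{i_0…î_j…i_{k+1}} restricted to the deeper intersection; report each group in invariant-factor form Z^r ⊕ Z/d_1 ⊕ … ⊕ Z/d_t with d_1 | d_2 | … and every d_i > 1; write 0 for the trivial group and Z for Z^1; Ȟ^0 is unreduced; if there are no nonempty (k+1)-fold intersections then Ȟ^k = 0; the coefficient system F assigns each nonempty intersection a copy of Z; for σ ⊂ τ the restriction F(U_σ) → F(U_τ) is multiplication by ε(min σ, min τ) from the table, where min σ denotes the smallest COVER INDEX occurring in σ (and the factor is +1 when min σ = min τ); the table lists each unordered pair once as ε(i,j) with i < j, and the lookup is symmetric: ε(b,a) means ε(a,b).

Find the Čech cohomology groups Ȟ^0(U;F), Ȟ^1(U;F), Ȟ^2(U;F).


Ȟ^0(U;F) ≅ 0; Ȟ^1(U;F) ≅ Z ⊕ Z/2; Ȟ^2(U;F) ≅ 0

cover nerve:
  U12={q1} U13={q7} U14={q8} U15={q4} U23={q5} U45={q2}
C dims 5,6; δ0: rk 5, SNF 1^4·2
Ȟ^0: (5−5)−0=0 ⇒ 0
Ȟ^1: (6−0)−5=1 plus torsion [2] ⇒ Z ⊕ Z/2
Ȟ^2: (0−0)−0=0 ⇒ 0


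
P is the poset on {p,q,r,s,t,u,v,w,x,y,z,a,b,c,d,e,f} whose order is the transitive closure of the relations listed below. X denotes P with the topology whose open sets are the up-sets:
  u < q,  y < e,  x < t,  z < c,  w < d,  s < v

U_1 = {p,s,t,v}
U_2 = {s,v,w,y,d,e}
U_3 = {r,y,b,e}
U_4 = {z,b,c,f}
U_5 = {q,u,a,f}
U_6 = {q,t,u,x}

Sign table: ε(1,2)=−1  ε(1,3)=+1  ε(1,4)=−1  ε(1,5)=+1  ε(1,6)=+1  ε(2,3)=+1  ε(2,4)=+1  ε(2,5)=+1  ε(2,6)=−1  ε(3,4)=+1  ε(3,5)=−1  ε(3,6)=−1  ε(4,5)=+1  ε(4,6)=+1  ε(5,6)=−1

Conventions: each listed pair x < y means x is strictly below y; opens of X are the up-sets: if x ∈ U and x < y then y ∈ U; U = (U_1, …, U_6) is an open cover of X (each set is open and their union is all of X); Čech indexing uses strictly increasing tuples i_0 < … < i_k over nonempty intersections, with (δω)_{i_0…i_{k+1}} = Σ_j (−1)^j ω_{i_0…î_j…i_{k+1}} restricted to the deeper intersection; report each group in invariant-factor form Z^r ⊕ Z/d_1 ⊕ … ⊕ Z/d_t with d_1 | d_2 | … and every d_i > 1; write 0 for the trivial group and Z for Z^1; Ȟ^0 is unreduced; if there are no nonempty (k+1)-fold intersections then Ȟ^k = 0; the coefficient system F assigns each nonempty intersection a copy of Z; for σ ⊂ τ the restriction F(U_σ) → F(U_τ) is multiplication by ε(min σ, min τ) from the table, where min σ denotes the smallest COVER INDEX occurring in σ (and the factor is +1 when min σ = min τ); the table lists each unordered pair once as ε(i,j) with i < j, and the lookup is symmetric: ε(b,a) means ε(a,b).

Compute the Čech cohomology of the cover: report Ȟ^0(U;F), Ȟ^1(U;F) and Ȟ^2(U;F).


intersection data:
  U12={s,v} U16={t} U23={y,e} U34={b} U45={f} U56={q,u}
C dims 6,6; δ0: rk 5, SNF 1^5
Ȟ^0 = (6 − 5) − 0 = 1, so Ȟ^0 ≅ Z
Ȟ^1 = (6 − 0) − 5 = 1, so Ȟ^1 ≅ Z
Ȟ^2 = (0 − 0) − 0 = 0, so Ȟ^2 ≅ 0

Ȟ^0 = Z, Ȟ^1 = Z and Ȟ^2 = 0


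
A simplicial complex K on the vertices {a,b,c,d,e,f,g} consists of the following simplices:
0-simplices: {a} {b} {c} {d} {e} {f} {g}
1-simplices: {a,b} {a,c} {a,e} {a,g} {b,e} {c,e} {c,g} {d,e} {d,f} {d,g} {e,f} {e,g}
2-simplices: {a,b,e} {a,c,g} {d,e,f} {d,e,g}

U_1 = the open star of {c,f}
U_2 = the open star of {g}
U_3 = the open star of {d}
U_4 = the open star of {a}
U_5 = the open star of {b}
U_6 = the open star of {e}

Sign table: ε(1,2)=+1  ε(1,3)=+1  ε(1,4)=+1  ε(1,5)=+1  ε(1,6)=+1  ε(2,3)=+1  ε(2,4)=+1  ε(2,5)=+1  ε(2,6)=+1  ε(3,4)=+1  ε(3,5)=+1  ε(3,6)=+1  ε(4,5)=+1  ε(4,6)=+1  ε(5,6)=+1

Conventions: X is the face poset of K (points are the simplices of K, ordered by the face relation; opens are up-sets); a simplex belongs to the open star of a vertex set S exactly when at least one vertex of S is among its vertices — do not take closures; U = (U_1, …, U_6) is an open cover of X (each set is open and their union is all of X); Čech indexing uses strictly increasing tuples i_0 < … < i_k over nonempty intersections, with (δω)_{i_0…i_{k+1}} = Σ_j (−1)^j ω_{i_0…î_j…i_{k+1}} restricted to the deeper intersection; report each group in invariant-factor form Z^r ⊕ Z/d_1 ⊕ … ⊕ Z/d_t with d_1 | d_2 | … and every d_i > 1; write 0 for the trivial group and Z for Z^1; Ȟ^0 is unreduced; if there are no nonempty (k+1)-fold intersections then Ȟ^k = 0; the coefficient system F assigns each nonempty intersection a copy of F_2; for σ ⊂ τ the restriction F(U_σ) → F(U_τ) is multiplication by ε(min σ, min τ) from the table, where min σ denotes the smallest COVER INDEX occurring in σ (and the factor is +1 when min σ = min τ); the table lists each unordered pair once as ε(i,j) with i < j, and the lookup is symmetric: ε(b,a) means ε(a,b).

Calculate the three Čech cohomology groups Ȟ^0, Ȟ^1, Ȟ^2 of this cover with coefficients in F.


nonempty overlaps:
  U1={{c},{f},{a,c},{c,e},{c,g},{d,f},{e,f},{a,c,g},{d,e,f}} U2={{g},{a,g},{c,g},{d,g},{e,g},{a,c,g},{d,e,g}} U3={{d},{d,e},{d,f},{d,g},{d,e,f},{d,e,g}} U4={{a},{a,b},{a,c},{a,e},{a,g},{a,b,e},{a,c,g}} U5={{b},{a,b},{b,e},{a,b,e}} U6={{e},{a,e},{b,e},{c,e},{d,e},{e,f},{e,g},{a,b,e},{d,e,f},{d,e,g}}
  U12={{c,g},{a,c,g}} U13={{d,f},{d,e,f}} U14={{a,c},{a,c,g}} U16={{c,e},{e,f},{d,e,f}} U23={{d,g},{d,e,g}} U24={{a,g},{a,c,g}} U26={{e,g},{d,e,g}} U36={{d,e},{d,e,f},{d,e,g}} U45={{a,b},{a,b,e}} U46={{a,e},{a,b,e}} U56={{b,e},{a,b,e}}
  U124={{a,c,g}} U136={{d,e,f}} U236={{d,e,g}} U456={{a,b,e}}
C dims 6,11,4; δ0: rk_F2 5; δ1: rk_F2 4
degree 0: 6−5−0 = 1 → Ȟ^0 ≅ Z/2
degree 1: 11−4−5 = 2 → Ȟ^1 ≅ Z/2 ⊕ Z/2
degree 2: 4−0−4 = 0 → Ȟ^2 ≅ 0

Ȟ^0 = Z/2; Ȟ^1 = Z/2 ⊕ Z/2; Ȟ^2 = 0


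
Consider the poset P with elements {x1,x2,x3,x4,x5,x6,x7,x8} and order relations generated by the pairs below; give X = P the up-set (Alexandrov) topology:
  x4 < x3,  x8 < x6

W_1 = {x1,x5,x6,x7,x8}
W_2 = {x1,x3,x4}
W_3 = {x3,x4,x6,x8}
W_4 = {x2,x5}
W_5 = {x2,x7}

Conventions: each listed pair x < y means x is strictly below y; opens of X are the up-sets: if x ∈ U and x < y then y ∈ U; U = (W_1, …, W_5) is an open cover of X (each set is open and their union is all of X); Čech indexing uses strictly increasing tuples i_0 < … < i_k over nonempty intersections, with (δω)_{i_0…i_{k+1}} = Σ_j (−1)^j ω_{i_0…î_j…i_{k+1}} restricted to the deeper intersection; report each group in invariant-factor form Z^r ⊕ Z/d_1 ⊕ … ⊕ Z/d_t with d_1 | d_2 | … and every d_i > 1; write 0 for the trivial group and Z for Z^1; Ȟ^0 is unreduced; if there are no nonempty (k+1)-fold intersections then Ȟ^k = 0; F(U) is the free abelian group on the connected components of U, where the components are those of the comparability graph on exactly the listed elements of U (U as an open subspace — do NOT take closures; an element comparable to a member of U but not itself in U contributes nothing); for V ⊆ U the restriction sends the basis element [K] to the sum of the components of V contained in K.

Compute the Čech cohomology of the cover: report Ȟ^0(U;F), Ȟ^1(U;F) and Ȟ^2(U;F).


Ȟ^0 ≅ Z^6, Ȟ^1 ≅ 0, Ȟ^2 ≅ 0

nonempty intersections:
  W12={x1} W13={x6,x8} W14={x5} W15={x7} W23={x3,x4} W45={x2}
components per intersection:
  W1: {x1} {x5} {x6,x8} {x7}
  W2: {x1} {x3,x4}
  W3: {x3,x4} {x6,x8}
  W4: {x2} {x5}
  W5: {x2} {x7}
  W12: {x1}
  W13: {x6,x8}
  W14: {x5}
  W15: {x7}
  W23: {x3,x4}
  W45: {x2}
C dims 12,6; δ0: rk 6, SNF 1^6
Ȟ^0: (12−6)−0=6 ⇒ Z^6
Ȟ^1: (6−0)−6=0 ⇒ 0
Ȟ^2: (0−0)−0=0 ⇒ 0


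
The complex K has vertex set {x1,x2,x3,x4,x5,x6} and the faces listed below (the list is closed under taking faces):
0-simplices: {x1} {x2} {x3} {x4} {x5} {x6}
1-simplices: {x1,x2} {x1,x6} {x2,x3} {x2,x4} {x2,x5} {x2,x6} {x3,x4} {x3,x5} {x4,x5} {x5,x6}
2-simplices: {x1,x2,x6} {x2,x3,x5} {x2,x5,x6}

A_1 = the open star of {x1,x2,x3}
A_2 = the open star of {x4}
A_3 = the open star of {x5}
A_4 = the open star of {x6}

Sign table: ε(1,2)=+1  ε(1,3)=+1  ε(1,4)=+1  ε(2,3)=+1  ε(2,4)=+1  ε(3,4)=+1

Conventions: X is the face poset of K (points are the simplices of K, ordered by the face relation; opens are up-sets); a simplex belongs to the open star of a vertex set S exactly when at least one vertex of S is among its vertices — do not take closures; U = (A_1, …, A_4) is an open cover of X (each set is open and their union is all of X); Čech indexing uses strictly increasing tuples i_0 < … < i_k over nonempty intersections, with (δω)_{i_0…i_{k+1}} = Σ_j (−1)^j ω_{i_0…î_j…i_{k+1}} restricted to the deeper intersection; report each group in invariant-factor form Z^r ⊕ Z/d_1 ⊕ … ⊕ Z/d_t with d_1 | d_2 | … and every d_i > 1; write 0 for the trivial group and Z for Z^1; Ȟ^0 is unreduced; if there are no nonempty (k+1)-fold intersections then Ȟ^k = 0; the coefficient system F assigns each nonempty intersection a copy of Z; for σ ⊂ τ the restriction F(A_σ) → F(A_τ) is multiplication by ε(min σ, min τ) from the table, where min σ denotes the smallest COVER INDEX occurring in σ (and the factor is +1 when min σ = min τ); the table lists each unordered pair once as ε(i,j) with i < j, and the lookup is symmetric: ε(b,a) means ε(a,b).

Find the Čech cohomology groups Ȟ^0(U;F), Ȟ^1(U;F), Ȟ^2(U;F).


Ȟ^0 = Z,  Ȟ^1 = Z,  Ȟ^2 = 0

nerve of the cover:
  A1={{x1},{x2},{x3},{x1,x2},{x1,x6},{x2,x3},{x2,x4},{x2,x5},{x2,x6},{x3,x4},{x3,x5},{x1,x2,x6},{x2,x3,x5},{x2,x5,x6}} A2={{x4},{x2,x4},{x3,x4},{x4,x5}} A3={{x5},{x2,x5},{x3,x5},{x4,x5},{x5,x6},{x2,x3,x5},{x2,x5,x6}} A4={{x6},{x1,x6},{x2,x6},{x5,x6},{x1,x2,x6},{x2,x5,x6}}
  A12={{x2,x4},{x3,x4}} A13={{x2,x5},{x3,x5},{x2,x3,x5},{x2,x5,x6}} A14={{x1,x6},{x2,x6},{x1,x2,x6},{x2,x5,x6}} A23={{x4,x5}} A34={{x5,x6},{x2,x5,x6}}
  A134={{x2,x5,x6}}
C dims 4,5,1; δ0: rk 3, SNF 1^3; δ1: rk 1, SNF 1^1
Ȟ^0 = (4 − 3) − 0 = 1, so Ȟ^0 ≅ Z
Ȟ^1 = (5 − 1) − 3 = 1, so Ȟ^1 ≅ Z
Ȟ^2 = (1 − 0) − 1 = 0, so Ȟ^2 ≅ 0


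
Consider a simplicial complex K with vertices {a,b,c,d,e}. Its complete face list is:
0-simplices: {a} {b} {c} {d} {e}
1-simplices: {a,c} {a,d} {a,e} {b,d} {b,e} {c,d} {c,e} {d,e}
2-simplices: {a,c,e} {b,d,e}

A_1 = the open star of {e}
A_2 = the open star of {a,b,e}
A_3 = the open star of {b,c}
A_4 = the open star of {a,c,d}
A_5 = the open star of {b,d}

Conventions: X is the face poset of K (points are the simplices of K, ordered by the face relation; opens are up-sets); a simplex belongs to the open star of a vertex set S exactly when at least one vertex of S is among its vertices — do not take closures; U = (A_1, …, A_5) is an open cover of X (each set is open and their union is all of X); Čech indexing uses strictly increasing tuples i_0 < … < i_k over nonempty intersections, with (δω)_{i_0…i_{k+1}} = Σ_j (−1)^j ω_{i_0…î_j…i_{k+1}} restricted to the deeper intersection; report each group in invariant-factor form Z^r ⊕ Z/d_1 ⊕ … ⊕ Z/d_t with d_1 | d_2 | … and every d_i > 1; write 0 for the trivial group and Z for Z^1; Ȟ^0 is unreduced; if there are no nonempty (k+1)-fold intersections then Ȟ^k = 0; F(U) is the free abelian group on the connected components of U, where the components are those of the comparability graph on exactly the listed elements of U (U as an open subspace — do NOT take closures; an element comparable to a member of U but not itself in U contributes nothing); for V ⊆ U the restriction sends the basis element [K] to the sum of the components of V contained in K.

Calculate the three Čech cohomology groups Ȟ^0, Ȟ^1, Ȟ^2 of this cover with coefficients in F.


Ȟ^0 = Z, Ȟ^1 = Z and Ȟ^2 = 0

nonempty overlaps:
  A1={{e},{a,e},{b,e},{c,e},{d,e},{a,c,e},{b,d,e}} A2={{a},{b},{e},{a,c},{a,d},{a,e},{b,d},{b,e},{c,e},{d,e},{a,c,e},{b,d,e}} A3={{b},{c},{a,c},{b,d},{b,e},{c,d},{c,e},{a,c,e},{b,d,e}} A4={{a},{c},{d},{a,c},{a,d},{a,e},{b,d},{c,d},{c,e},{d,e},{a,c,e},{b,d,e}} A5={{b},{d},{a,d},{b,d},{b,e},{c,d},{d,e},{b,d,e}}
  A12={{e},{a,e},{b,e},{c,e},{d,e},{a,c,e},{b,d,e}} A13={{b,e},{c,e},{a,c,e},{b,d,e}} A14={{a,e},{c,e},{d,e},{a,c,e},{b,d,e}} A15={{b,e},{d,e},{b,d,e}} A23={{b},{a,c},{b,d},{b,e},{c,e},{a,c,e},{b,d,e}} A24={{a},{a,c},{a,d},{a,e},{b,d},{c,e},{d,e},{a,c,e},{b,d,e}} A25={{b},{a,d},{b,d},{b,e},{d,e},{b,d,e}} A34={{c},{a,c},{b,d},{c,d},{c,e},{a,c,e},{b,d,e}} A35={{b},{b,d},{b,e},{c,d},{b,d,e}} A45={{d},{a,d},{b,d},{c,d},{d,e},{b,d,e}}
  A123={{b,e},{c,e},{a,c,e},{b,d,e}} A124={{a,e},{c,e},{d,e},{a,c,e},{b,d,e}} A125={{b,e},{d,e},{b,d,e}} A134={{c,e},{a,c,e},{b,d,e}} A135={{b,e},{b,d,e}} A145={{d,e},{b,d,e}} A234={{a,c},{b,d},{c,e},{a,c,e},{b,d,e}} A235={{b},{b,d},{b,e},{b,d,e}} A245={{a,d},{b,d},{d,e},{b,d,e}} A345={{b,d},{c,d},{b,d,e}}
  A1234={{c,e},{a,c,e},{b,d,e}} A1235={{b,e},{b,d,e}} A1245={{d,e},{b,d,e}} A1345={{b,d,e}} A2345={{b,d},{b,d,e}}
  A12345={{b,d,e}}
components per intersection:
  A1: {{e},{a,e},{b,e},{c,e},{d,e},{a,c,e},{b,d,e}}
  A2: {{a},{b},{e},{a,c},{a,d},{a,e},{b,d},{b,e},{c,e},{d,e},{a,c,e},{b,d,e}}
  A3: {{b},{b,d},{b,e},{b,d,e}} {{c},{a,c},{c,d},{c,e},{a,c,e}}
  A4: {{a},{c},{d},{a,c},{a,d},{a,e},{b,d},{c,d},{c,e},{d,e},{a,c,e},{b,d,e}}
  A5: {{b},{d},{a,d},{b,d},{b,e},{c,d},{d,e},{b,d,e}}
  A12: {{e},{a,e},{b,e},{c,e},{d,e},{a,c,e},{b,d,e}}
  A13: {{b,e},{b,d,e}} {{c,e},{a,c,e}}
  A14: {{a,e},{c,e},{a,c,e}} {{d,e},{b,d,e}}
  A15: {{b,e},{d,e},{b,d,e}}
  A23: {{b},{b,d},{b,e},{b,d,e}} {{a,c},{c,e},{a,c,e}}
  A24: {{a},{a,c},{a,d},{a,e},{c,e},{a,c,e}} {{b,d},{d,e},{b,d,e}}
  A25: {{b},{b,d},{b,e},{d,e},{b,d,e}} {{a,d}}
  A34: {{c},{a,c},{c,d},{c,e},{a,c,e}} {{b,d},{b,d,e}}
  A35: {{b},{b,d},{b,e},{b,d,e}} {{c,d}}
  A45: {{d},{a,d},{b,d},{c,d},{d,e},{b,d,e}}
  A123: {{b,e},{b,d,e}} {{c,e},{a,c,e}}
  A124: {{a,e},{c,e},{a,c,e}} {{d,e},{b,d,e}}
  A125: {{b,e},{d,e},{b,d,e}}
  A134: {{c,e},{a,c,e}} {{b,d,e}}
  A135: {{b,e},{b,d,e}}
  A145: {{d,e},{b,d,e}}
  A234: {{a,c},{c,e},{a,c,e}} {{b,d},{b,d,e}}
  A235: {{b},{b,d},{b,e},{b,d,e}}
  A245: {{a,d}} {{b,d},{d,e},{b,d,e}}
  A345: {{b,d},{b,d,e}} {{c,d}}
  A1234: {{c,e},{a,c,e}} {{b,d,e}}
  A1235: {{b,e},{b,d,e}}
  A1245: {{d,e},{b,d,e}}
  A1345: {{b,d,e}}
  A2345: {{b,d},{b,d,e}}
  A12345: {{b,d,e}}
C dims 6,17,16,6; δ0: rk 5, SNF 1^5; δ1: rk 11, SNF 1^11; δ2: rk 5, SNF 1^5
degree 0: 6−5−0 = 1 → Ȟ^0 ≅ Z
degree 1: 17−11−5 = 1 → Ȟ^1 ≅ Z
degree 2: 16−5−11 = 0 → Ȟ^2 ≅ 0


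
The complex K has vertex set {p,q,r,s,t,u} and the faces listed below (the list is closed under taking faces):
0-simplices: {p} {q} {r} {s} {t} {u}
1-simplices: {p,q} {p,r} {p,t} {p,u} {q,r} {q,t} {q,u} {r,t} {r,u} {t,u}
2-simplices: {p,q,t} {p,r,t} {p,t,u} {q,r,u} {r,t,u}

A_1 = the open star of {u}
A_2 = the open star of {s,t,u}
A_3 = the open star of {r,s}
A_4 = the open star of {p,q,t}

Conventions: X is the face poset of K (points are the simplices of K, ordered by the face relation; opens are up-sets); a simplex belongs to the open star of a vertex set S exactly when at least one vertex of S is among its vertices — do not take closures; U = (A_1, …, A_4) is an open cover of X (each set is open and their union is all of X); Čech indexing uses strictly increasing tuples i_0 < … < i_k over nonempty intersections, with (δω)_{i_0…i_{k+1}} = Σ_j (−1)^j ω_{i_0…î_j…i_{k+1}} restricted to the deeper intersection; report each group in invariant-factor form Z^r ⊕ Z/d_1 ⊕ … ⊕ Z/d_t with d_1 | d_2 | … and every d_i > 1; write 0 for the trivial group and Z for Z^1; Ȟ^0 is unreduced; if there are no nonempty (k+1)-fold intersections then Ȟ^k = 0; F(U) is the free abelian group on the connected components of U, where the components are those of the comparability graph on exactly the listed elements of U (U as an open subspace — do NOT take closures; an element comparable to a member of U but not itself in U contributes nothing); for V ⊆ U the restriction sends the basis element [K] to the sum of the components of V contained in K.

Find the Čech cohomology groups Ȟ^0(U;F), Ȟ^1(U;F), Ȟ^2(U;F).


nonempty overlaps:
  A1={{u},{p,u},{q,u},{r,u},{t,u},{p,t,u},{q,r,u},{r,t,u}} A2={{s},{t},{u},{p,t},{p,u},{q,t},{q,u},{r,t},{r,u},{t,u},{p,q,t},{p,r,t},{p,t,u},{q,r,u},{r,t,u}} A3={{r},{s},{p,r},{q,r},{r,t},{r,u},{p,r,t},{q,r,u},{r,t,u}} A4={{p},{q},{t},{p,q},{p,r},{p,t},{p,u},{q,r},{q,t},{q,u},{r,t},{t,u},{p,q,t},{p,r,t},{p,t,u},{q,r,u},{r,t,u}}
  A12={{u},{p,u},{q,u},{r,u},{t,u},{p,t,u},{q,r,u},{r,t,u}} A13={{r,u},{q,r,u},{r,t,u}} A14={{p,u},{q,u},{t,u},{p,t,u},{q,r,u},{r,t,u}} A23={{s},{r,t},{r,u},{p,r,t},{q,r,u},{r,t,u}} A24={{t},{p,t},{p,u},{q,t},{q,u},{r,t},{t,u},{p,q,t},{p,r,t},{p,t,u},{q,r,u},{r,t,u}} A34={{p,r},{q,r},{r,t},{p,r,t},{q,r,u},{r,t,u}}
  A123={{r,u},{q,r,u},{r,t,u}} A124={{p,u},{q,u},{t,u},{p,t,u},{q,r,u},{r,t,u}} A134={{q,r,u},{r,t,u}} A234={{r,t},{p,r,t},{q,r,u},{r,t,u}}
  A1234={{q,r,u},{r,t,u}}
components per intersection:
  A1: {{u},{p,u},{q,u},{r,u},{t,u},{p,t,u},{q,r,u},{r,t,u}}
  A2: {{s}} {{t},{u},{p,t},{p,u},{q,t},{q,u},{r,t},{r,u},{t,u},{p,q,t},{p,r,t},{p,t,u},{q,r,u},{r,t,u}}
  A3: {{r},{p,r},{q,r},{r,t},{r,u},{p,r,t},{q,r,u},{r,t,u}} {{s}}
  A4: {{p},{q},{t},{p,q},{p,r},{p,t},{p,u},{q,r},{q,t},{q,u},{r,t},{t,u},{p,q,t},{p,r,t},{p,t,u},{q,r,u},{r,t,u}}
  A12: {{u},{p,u},{q,u},{r,u},{t,u},{p,t,u},{q,r,u},{r,t,u}}
  A13: {{r,u},{q,r,u},{r,t,u}}
  A14: {{p,u},{t,u},{p,t,u},{r,t,u}} {{q,u},{q,r,u}}
  A23: {{s}} {{r,t},{r,u},{p,r,t},{q,r,u},{r,t,u}}
  A24: {{t},{p,t},{p,u},{q,t},{r,t},{t,u},{p,q,t},{p,r,t},{p,t,u},{r,t,u}} {{q,u},{q,r,u}}
  A34: {{p,r},{r,t},{p,r,t},{r,t,u}} {{q,r},{q,r,u}}
  A123: {{r,u},{q,r,u},{r,t,u}}
  A124: {{p,u},{t,u},{p,t,u},{r,t,u}} {{q,u},{q,r,u}}
  A134: {{q,r,u}} {{r,t,u}}
  A234: {{r,t},{p,r,t},{r,t,u}} {{q,r,u}}
  A1234: {{q,r,u}} {{r,t,u}}
C dims 6,10,7,2; δ0: rk 4, SNF 1^4; δ1: rk 5, SNF 1^5; δ2: rk 2, SNF 1^2
degree 0: 6−4−0 = 2 → Ȟ^0 ≅ Z^2
degree 1: 10−5−4 = 1 → Ȟ^1 ≅ Z
degree 2: 7−2−5 = 0 → Ȟ^2 ≅ 0

Ȟ^0(U;F) ≅ Z^2, Ȟ^1(U;F) ≅ Z, Ȟ^2(U;F) ≅ 0


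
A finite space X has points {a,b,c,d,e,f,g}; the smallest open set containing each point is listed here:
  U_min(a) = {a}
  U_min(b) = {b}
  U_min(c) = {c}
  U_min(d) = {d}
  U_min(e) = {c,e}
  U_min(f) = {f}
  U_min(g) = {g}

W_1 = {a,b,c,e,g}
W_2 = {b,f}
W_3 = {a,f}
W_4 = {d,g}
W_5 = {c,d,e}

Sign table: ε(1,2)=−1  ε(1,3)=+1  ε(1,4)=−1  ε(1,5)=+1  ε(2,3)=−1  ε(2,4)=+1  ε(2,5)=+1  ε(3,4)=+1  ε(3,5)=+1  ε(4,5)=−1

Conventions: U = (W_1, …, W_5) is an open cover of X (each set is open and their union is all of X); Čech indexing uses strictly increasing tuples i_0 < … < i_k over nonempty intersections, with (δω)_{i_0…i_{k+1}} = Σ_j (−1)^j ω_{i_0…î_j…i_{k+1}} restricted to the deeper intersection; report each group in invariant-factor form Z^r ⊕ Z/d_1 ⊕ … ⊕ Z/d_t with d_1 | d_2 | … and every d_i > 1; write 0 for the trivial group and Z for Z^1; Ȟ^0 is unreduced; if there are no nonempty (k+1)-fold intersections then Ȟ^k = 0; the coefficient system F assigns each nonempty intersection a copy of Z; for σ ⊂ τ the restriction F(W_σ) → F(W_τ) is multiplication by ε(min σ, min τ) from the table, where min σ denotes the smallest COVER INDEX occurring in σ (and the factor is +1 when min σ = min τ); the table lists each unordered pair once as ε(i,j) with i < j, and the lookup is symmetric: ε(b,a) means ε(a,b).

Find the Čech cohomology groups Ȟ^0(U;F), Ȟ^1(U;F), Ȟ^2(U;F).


Ȟ^0 = Z,  Ȟ^1 = Z^2,  Ȟ^2 = 0

nerve simplices:
  W12={b} W13={a} W14={g} W15={c,e} W23={f} W45={d}
C dims 5,6; δ0: rk 4, SNF 1^4
degree 0: 5−4−0 = 1 → Ȟ^0 ≅ Z
degree 1: 6−0−4 = 2 → Ȟ^1 ≅ Z^2
degree 2: 0−0−0 = 0 → Ȟ^2 ≅ 0


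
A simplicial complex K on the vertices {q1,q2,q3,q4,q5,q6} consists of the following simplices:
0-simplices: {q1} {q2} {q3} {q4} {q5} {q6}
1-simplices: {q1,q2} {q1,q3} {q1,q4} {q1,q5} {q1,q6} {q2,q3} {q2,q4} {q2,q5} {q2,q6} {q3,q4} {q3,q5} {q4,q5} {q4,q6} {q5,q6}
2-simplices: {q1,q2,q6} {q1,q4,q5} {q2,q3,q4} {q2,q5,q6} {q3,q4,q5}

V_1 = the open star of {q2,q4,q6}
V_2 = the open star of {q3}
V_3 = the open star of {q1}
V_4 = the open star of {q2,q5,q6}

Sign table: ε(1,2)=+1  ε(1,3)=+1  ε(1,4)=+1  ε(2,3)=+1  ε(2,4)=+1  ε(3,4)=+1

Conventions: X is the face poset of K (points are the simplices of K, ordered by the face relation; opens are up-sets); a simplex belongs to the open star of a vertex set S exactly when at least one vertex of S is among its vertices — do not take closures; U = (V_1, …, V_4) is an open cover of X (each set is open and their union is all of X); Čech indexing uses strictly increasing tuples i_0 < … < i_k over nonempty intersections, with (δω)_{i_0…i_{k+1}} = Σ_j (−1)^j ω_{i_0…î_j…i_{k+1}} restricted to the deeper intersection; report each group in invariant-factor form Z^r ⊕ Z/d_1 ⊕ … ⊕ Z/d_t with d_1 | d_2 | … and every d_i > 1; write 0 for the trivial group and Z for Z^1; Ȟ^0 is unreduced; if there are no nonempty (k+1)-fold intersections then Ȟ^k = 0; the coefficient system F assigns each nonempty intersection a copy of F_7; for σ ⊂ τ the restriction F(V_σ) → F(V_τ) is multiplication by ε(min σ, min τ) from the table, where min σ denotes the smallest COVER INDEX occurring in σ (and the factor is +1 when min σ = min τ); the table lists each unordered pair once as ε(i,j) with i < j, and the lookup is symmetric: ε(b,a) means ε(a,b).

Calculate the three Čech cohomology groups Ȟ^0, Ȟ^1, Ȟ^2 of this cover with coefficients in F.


nerve of the cover:
  V1={{q2},{q4},{q6},{q1,q2},{q1,q4},{q1,q6},{q2,q3},{q2,q4},{q2,q5},{q2,q6},{q3,q4},{q4,q5},{q4,q6},{q5,q6},{q1,q2,q6},{q1,q4,q5},{q2,q3,q4},{q2,q5,q6},{q3,q4,q5}} V2={{q3},{q1,q3},{q2,q3},{q3,q4},{q3,q5},{q2,q3,q4},{q3,q4,q5}} V3={{q1},{q1,q2},{q1,q3},{q1,q4},{q1,q5},{q1,q6},{q1,q2,q6},{q1,q4,q5}} V4={{q2},{q5},{q6},{q1,q2},{q1,q5},{q1,q6},{q2,q3},{q2,q4},{q2,q5},{q2,q6},{q3,q5},{q4,q5},{q4,q6},{q5,q6},{q1,q2,q6},{q1,q4,q5},{q2,q3,q4},{q2,q5,q6},{q3,q4,q5}}
  V12={{q2,q3},{q3,q4},{q2,q3,q4},{q3,q4,q5}} V13={{q1,q2},{q1,q4},{q1,q6},{q1,q2,q6},{q1,q4,q5}} V14={{q2},{q6},{q1,q2},{q1,q6},{q2,q3},{q2,q4},{q2,q5},{q2,q6},{q4,q5},{q4,q6},{q5,q6},{q1,q2,q6},{q1,q4,q5},{q2,q3,q4},{q2,q5,q6},{q3,q4,q5}} V23={{q1,q3}} V24={{q2,q3},{q3,q5},{q2,q3,q4},{q3,q4,q5}} V34={{q1,q2},{q1,q5},{q1,q6},{q1,q2,q6},{q1,q4,q5}}
  V124={{q2,q3},{q2,q3,q4},{q3,q4,q5}} V134={{q1,q2},{q1,q6},{q1,q2,q6},{q1,q4,q5}}
C dims 4,6,2; δ0: rk_F7 3; δ1: rk_F7 2
Ȟ^0 = (4 − 3) − 0 = 1, so Ȟ^0 ≅ Z/7
Ȟ^1 = (6 − 2) − 3 = 1, so Ȟ^1 ≅ Z/7
Ȟ^2 = (2 − 0) − 2 = 0, so Ȟ^2 ≅ 0

Ȟ^0 = Z/7,  Ȟ^1 = Z/7,  Ȟ^2 = 0
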